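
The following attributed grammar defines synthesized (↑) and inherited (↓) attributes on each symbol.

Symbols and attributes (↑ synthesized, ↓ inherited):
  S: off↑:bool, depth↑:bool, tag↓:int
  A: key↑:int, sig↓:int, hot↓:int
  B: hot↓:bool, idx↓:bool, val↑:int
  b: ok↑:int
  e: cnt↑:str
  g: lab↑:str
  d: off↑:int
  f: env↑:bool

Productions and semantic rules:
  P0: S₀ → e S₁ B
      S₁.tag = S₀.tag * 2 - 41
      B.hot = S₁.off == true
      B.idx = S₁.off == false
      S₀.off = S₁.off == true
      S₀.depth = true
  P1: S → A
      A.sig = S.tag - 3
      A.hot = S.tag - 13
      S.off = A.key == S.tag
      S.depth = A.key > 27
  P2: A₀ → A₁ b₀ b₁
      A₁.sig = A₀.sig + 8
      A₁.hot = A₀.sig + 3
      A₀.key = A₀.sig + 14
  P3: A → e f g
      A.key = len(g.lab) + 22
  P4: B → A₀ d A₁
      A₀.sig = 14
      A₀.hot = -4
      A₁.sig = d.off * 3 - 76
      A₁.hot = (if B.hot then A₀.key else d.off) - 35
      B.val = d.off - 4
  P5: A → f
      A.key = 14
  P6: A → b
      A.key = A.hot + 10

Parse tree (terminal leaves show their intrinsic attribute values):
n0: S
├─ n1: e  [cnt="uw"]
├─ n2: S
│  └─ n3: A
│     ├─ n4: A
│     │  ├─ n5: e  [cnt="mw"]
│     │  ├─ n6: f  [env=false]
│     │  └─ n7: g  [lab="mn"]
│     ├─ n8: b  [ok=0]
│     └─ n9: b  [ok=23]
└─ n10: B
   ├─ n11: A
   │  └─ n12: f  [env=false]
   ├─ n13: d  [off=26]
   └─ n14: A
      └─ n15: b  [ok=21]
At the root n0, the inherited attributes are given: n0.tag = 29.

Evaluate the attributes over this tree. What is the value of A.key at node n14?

1

1. n0.tag = 29  [given at root]
2. n1.cnt = "uw"  [terminal]
3. n2.tag = 17  [S₀.tag * 2 - 41]
4. n3.sig = 14  [S.tag - 3]
5. n3.hot = 4  [S.tag - 13]
6. n4.sig = 22  [A₀.sig + 8]
7. n4.hot = 17  [A₀.sig + 3]
8. n5.cnt = "mw"  [terminal]
9. n6.env = false  [terminal]
10. n7.lab = "mn"  [terminal]
11. n4.key = 24  [len(g.lab) + 22]
12. n8.ok = 0  [terminal]
13. n9.ok = 23  [terminal]
14. n3.key = 28  [A₀.sig + 14]
15. n2.off = false  [A.key == S.tag]
16. n2.depth = true  [A.key > 27]
17. n10.hot = false  [S₁.off == true]
18. n10.idx = true  [S₁.off == false]
19. n11.sig = 14  [14]
20. n11.hot = -4  [-4]
21. n12.env = false  [terminal]
22. n11.key = 14  [14]
23. n13.off = 26  [terminal]
24. n14.sig = 2  [d.off * 3 - 76]
25. n14.hot = -9  [(if B.hot then A₀.key else d.off) - 35]
26. n15.ok = 21  [terminal]
27. n14.key = 1  [A.hot + 10]
28. n10.val = 22  [d.off - 4]
29. n0.off = false  [S₁.off == true]
30. n0.depth = true  [true]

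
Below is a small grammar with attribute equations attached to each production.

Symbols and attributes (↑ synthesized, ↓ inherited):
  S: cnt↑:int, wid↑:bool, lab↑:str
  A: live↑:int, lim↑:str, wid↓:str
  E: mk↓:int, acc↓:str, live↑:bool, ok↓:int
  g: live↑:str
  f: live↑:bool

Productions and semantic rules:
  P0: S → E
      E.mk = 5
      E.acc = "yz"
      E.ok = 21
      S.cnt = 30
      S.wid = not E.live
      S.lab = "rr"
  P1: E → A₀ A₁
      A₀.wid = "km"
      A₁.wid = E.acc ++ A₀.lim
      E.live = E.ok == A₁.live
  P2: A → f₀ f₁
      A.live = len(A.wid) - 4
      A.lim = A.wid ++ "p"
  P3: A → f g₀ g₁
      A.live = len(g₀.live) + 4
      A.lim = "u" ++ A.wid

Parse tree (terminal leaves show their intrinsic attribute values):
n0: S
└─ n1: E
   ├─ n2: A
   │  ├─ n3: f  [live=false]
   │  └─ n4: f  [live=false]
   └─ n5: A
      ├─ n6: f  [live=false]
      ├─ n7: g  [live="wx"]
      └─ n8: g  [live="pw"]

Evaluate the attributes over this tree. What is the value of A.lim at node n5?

1. n1.mk = 5  [5]
2. n1.acc = "yz"  ["yz"]
3. n1.ok = 21  [21]
4. n2.wid = "km"  ["km"]
5. n3.live = false  [terminal]
6. n4.live = false  [terminal]
7. n2.live = -2  [len(A.wid) - 4]
8. n2.lim = "kmp"  [A.wid ++ "p"]
9. n5.wid = "yzkmp"  [E.acc ++ A₀.lim]
10. n6.live = false  [terminal]
11. n7.live = "wx"  [terminal]
12. n8.live = "pw"  [terminal]
13. n5.live = 6  [len(g₀.live) + 4]
14. n5.lim = "uyzkmp"  ["u" ++ A.wid]
15. n1.live = false  [E.ok == A₁.live]
16. n0.cnt = 30  [30]
17. n0.wid = true  [not E.live]
18. n0.lab = "rr"  ["rr"]

"uyzkmp"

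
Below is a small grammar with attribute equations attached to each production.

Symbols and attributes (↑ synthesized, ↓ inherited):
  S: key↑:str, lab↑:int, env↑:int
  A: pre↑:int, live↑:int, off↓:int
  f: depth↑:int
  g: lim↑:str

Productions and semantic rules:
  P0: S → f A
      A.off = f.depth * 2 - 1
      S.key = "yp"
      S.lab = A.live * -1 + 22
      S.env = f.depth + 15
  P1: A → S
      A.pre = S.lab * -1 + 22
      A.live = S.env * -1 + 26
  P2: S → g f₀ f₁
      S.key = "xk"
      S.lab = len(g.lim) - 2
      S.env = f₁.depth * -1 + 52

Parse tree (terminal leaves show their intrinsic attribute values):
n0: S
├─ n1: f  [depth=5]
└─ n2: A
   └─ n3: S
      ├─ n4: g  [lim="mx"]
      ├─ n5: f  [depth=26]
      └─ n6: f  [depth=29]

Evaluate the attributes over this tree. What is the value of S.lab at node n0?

1. n1.depth = 5  [terminal]
2. n2.off = 9  [f.depth * 2 - 1]
3. n4.lim = "mx"  [terminal]
4. n5.depth = 26  [terminal]
5. n6.depth = 29  [terminal]
6. n3.key = "xk"  ["xk"]
7. n3.lab = 0  [len(g.lim) - 2]
8. n3.env = 23  [f₁.depth * -1 + 52]
9. n2.pre = 22  [S.lab * -1 + 22]
10. n2.live = 3  [S.env * -1 + 26]
11. n0.key = "yp"  ["yp"]
12. n0.lab = 19  [A.live * -1 + 22]
13. n0.env = 20  [f.depth + 15]

19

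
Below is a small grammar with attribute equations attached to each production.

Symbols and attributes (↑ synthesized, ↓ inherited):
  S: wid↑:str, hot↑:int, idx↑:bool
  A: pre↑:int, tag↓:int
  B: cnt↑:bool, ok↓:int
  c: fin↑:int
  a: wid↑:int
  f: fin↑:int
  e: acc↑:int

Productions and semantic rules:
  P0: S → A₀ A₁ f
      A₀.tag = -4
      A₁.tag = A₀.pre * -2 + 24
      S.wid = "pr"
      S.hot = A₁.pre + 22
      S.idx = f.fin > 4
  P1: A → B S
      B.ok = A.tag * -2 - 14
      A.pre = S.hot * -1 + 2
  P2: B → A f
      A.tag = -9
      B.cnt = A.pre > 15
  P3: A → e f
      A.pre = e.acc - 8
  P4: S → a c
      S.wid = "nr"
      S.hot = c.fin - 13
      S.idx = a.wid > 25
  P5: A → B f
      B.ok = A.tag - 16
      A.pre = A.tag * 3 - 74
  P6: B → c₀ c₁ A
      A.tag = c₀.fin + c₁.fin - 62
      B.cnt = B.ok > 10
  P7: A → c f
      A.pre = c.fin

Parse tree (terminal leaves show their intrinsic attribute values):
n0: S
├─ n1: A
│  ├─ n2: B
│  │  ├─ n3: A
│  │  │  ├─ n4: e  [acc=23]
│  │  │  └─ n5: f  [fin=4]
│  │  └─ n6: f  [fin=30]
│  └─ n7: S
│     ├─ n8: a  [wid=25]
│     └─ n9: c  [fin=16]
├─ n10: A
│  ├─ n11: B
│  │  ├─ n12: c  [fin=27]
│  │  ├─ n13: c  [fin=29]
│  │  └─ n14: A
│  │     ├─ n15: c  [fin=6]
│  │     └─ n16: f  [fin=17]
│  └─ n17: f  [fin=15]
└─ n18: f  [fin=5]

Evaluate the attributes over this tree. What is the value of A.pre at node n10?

1. n1.tag = -4  [-4]
2. n2.ok = -6  [A.tag * -2 - 14]
3. n3.tag = -9  [-9]
4. n4.acc = 23  [terminal]
5. n5.fin = 4  [terminal]
6. n3.pre = 15  [e.acc - 8]
7. n6.fin = 30  [terminal]
8. n2.cnt = false  [A.pre > 15]
9. n8.wid = 25  [terminal]
10. n9.fin = 16  [terminal]
11. n7.wid = "nr"  ["nr"]
12. n7.hot = 3  [c.fin - 13]
13. n7.idx = false  [a.wid > 25]
14. n1.pre = -1  [S.hot * -1 + 2]
15. n10.tag = 26  [A₀.pre * -2 + 24]
16. n11.ok = 10  [A.tag - 16]
17. n12.fin = 27  [terminal]
18. n13.fin = 29  [terminal]
19. n14.tag = -6  [c₀.fin + c₁.fin - 62]
20. n15.fin = 6  [terminal]
21. n16.fin = 17  [terminal]
22. n14.pre = 6  [c.fin]
23. n11.cnt = false  [B.ok > 10]
24. n17.fin = 15  [terminal]
25. n10.pre = 4  [A.tag * 3 - 74]
26. n18.fin = 5  [terminal]
27. n0.wid = "pr"  ["pr"]
28. n0.hot = 26  [A₁.pre + 22]
29. n0.idx = true  [f.fin > 4]

4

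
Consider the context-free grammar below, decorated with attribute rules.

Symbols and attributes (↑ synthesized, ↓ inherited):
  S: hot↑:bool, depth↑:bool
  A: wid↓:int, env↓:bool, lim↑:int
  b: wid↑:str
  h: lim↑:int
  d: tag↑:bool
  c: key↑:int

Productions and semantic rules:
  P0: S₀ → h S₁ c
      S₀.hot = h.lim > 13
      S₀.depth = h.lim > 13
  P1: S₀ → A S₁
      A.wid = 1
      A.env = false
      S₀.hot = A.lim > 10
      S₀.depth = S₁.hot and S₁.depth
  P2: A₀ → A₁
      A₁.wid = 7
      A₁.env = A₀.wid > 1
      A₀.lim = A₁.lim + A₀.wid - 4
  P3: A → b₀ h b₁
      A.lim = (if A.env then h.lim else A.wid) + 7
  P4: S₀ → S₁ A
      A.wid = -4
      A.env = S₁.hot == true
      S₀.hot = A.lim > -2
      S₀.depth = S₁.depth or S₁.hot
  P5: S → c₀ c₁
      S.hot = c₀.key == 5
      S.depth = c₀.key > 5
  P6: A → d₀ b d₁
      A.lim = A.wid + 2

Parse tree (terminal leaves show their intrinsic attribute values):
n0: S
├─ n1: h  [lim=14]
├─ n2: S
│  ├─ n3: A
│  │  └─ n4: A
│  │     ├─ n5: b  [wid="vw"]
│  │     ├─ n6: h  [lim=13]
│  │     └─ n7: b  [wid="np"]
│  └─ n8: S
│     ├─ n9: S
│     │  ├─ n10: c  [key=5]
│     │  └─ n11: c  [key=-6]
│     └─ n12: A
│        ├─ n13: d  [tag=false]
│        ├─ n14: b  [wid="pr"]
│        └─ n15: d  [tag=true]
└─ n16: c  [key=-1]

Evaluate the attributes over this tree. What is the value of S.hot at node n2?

1. n1.lim = 14  [terminal]
2. n3.wid = 1  [1]
3. n3.env = false  [false]
4. n4.wid = 7  [7]
5. n4.env = false  [A₀.wid > 1]
6. n5.wid = "vw"  [terminal]
7. n6.lim = 13  [terminal]
8. n7.wid = "np"  [terminal]
9. n4.lim = 14  [(if A.env then h.lim else A.wid) + 7]
10. n3.lim = 11  [A₁.lim + A₀.wid - 4]
11. n10.key = 5  [terminal]
12. n11.key = -6  [terminal]
13. n9.hot = true  [c₀.key == 5]
14. n9.depth = false  [c₀.key > 5]
15. n12.wid = -4  [-4]
16. n12.env = true  [S₁.hot == true]
17. n13.tag = false  [terminal]
18. n14.wid = "pr"  [terminal]
19. n15.tag = true  [terminal]
20. n12.lim = -2  [A.wid + 2]
21. n8.hot = false  [A.lim > -2]
22. n8.depth = true  [S₁.depth or S₁.hot]
23. n2.hot = true  [A.lim > 10]
24. n2.depth = false  [S₁.hot and S₁.depth]
25. n16.key = -1  [terminal]
26. n0.hot = true  [h.lim > 13]
27. n0.depth = true  [h.lim > 13]

true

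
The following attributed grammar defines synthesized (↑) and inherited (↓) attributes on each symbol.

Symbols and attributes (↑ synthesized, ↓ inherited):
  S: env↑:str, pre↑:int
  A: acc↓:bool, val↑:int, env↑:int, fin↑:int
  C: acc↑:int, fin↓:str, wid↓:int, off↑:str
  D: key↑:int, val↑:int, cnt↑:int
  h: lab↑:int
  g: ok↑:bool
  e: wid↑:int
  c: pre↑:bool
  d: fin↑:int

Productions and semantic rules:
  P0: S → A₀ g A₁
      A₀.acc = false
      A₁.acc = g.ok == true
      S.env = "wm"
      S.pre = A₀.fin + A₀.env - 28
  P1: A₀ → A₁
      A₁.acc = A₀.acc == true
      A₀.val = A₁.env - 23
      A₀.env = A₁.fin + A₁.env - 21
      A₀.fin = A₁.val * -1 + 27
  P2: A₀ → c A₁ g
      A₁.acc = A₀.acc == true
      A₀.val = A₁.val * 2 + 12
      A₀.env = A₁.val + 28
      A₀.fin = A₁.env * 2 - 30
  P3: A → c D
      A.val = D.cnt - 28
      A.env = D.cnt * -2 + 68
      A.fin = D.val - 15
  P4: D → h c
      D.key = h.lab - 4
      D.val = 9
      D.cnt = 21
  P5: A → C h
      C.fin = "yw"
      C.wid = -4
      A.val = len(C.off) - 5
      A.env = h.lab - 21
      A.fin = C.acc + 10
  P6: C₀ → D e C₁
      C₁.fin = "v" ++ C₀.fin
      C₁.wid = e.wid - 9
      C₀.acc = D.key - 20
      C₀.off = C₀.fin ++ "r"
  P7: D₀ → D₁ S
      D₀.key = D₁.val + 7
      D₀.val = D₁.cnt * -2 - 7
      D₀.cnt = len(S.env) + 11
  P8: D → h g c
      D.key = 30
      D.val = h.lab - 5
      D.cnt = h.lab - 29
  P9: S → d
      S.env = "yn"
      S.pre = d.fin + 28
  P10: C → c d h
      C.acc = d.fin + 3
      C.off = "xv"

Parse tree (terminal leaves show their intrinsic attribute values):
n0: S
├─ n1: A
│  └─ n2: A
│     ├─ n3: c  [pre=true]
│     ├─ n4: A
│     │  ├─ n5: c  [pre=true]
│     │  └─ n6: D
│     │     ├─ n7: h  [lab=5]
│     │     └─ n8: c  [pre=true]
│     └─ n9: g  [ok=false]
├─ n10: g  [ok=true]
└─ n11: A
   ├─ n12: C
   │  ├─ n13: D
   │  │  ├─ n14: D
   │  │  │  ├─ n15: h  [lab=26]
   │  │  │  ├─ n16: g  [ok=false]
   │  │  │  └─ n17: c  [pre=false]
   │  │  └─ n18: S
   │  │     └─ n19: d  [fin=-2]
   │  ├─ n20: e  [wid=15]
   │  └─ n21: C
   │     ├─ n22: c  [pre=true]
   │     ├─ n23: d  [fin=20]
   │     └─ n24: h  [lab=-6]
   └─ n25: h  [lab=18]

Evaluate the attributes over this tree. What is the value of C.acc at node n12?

1. n1.acc = false  [false]
2. n2.acc = false  [A₀.acc == true]
3. n3.pre = true  [terminal]
4. n4.acc = false  [A₀.acc == true]
5. n5.pre = true  [terminal]
6. n7.lab = 5  [terminal]
7. n8.pre = true  [terminal]
8. n6.key = 1  [h.lab - 4]
9. n6.val = 9  [9]
10. n6.cnt = 21  [21]
11. n4.val = -7  [D.cnt - 28]
12. n4.env = 26  [D.cnt * -2 + 68]
13. n4.fin = -6  [D.val - 15]
14. n9.ok = false  [terminal]
15. n2.val = -2  [A₁.val * 2 + 12]
16. n2.env = 21  [A₁.val + 28]
17. n2.fin = 22  [A₁.env * 2 - 30]
18. n1.val = -2  [A₁.env - 23]
19. n1.env = 22  [A₁.fin + A₁.env - 21]
20. n1.fin = 29  [A₁.val * -1 + 27]
21. n10.ok = true  [terminal]
22. n11.acc = true  [g.ok == true]
23. n12.fin = "yw"  ["yw"]
24. n12.wid = -4  [-4]
25. n15.lab = 26  [terminal]
26. n16.ok = false  [terminal]
27. n17.pre = false  [terminal]
28. n14.key = 30  [30]
29. n14.val = 21  [h.lab - 5]
30. n14.cnt = -3  [h.lab - 29]
31. n19.fin = -2  [terminal]
32. n18.env = "yn"  ["yn"]
33. n18.pre = 26  [d.fin + 28]
34. n13.key = 28  [D₁.val + 7]
35. n13.val = -1  [D₁.cnt * -2 - 7]
36. n13.cnt = 13  [len(S.env) + 11]
37. n20.wid = 15  [terminal]
38. n21.fin = "vyw"  ["v" ++ C₀.fin]
39. n21.wid = 6  [e.wid - 9]
40. n22.pre = true  [terminal]
41. n23.fin = 20  [terminal]
42. n24.lab = -6  [terminal]
43. n21.acc = 23  [d.fin + 3]
44. n21.off = "xv"  ["xv"]
45. n12.acc = 8  [D.key - 20]
46. n12.off = "ywr"  [C₀.fin ++ "r"]
47. n25.lab = 18  [terminal]
48. n11.val = -2  [len(C.off) - 5]
49. n11.env = -3  [h.lab - 21]
50. n11.fin = 18  [C.acc + 10]
51. n0.env = "wm"  ["wm"]
52. n0.pre = 23  [A₀.fin + A₀.env - 28]

8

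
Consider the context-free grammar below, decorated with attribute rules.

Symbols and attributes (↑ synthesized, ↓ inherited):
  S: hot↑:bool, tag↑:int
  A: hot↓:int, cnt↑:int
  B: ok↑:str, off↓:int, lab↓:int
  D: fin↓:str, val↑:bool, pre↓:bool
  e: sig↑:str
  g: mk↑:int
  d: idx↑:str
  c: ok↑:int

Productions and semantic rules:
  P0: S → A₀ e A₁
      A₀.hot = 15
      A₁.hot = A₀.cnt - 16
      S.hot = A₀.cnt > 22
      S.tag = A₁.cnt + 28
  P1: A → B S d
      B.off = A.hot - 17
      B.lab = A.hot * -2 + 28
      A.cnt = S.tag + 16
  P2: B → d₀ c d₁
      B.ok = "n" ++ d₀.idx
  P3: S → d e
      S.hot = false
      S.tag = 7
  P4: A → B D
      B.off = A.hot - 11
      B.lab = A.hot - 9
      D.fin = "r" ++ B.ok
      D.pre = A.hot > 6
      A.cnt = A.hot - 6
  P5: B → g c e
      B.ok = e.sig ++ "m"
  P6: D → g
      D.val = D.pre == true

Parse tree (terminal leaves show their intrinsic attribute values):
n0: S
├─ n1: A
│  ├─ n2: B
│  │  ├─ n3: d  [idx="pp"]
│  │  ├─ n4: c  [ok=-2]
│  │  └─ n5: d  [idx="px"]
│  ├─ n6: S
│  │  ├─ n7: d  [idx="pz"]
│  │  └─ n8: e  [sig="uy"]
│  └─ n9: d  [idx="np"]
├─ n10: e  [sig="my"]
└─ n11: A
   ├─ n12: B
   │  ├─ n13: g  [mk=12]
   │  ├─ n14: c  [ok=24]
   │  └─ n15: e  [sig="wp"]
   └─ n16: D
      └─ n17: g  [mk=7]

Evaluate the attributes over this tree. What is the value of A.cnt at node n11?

1. n1.hot = 15  [15]
2. n2.off = -2  [A.hot - 17]
3. n2.lab = -2  [A.hot * -2 + 28]
4. n3.idx = "pp"  [terminal]
5. n4.ok = -2  [terminal]
6. n5.idx = "px"  [terminal]
7. n2.ok = "npp"  ["n" ++ d₀.idx]
8. n7.idx = "pz"  [terminal]
9. n8.sig = "uy"  [terminal]
10. n6.hot = false  [false]
11. n6.tag = 7  [7]
12. n9.idx = "np"  [terminal]
13. n1.cnt = 23  [S.tag + 16]
14. n10.sig = "my"  [terminal]
15. n11.hot = 7  [A₀.cnt - 16]
16. n12.off = -4  [A.hot - 11]
17. n12.lab = -2  [A.hot - 9]
18. n13.mk = 12  [terminal]
19. n14.ok = 24  [terminal]
20. n15.sig = "wp"  [terminal]
21. n12.ok = "wpm"  [e.sig ++ "m"]
22. n16.fin = "rwpm"  ["r" ++ B.ok]
23. n16.pre = true  [A.hot > 6]
24. n17.mk = 7  [terminal]
25. n16.val = true  [D.pre == true]
26. n11.cnt = 1  [A.hot - 6]
27. n0.hot = true  [A₀.cnt > 22]
28. n0.tag = 29  [A₁.cnt + 28]

1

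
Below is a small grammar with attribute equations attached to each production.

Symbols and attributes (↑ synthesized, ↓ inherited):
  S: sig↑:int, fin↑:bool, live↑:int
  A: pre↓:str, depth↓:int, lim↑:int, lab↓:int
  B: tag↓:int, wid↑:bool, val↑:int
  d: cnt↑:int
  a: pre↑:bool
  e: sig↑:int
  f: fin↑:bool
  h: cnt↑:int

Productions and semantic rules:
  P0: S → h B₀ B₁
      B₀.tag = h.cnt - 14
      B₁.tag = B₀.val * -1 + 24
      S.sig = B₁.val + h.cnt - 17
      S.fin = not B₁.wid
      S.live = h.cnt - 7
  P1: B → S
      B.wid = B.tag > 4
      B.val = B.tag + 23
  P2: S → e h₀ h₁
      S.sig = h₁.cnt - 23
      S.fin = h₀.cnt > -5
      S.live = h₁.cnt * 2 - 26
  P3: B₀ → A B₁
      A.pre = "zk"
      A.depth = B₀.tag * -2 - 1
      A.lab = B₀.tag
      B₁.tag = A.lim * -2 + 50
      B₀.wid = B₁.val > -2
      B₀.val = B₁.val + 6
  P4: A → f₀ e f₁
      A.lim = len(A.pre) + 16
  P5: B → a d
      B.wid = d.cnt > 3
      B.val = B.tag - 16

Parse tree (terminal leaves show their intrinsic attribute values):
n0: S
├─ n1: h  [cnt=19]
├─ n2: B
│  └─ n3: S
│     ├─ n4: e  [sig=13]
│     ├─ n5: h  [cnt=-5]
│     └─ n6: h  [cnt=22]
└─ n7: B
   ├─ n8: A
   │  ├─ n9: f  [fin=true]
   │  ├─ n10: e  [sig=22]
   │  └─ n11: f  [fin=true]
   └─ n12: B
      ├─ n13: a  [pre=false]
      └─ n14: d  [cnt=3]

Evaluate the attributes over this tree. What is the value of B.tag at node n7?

1. n1.cnt = 19  [terminal]
2. n2.tag = 5  [h.cnt - 14]
3. n4.sig = 13  [terminal]
4. n5.cnt = -5  [terminal]
5. n6.cnt = 22  [terminal]
6. n3.sig = -1  [h₁.cnt - 23]
7. n3.fin = false  [h₀.cnt > -5]
8. n3.live = 18  [h₁.cnt * 2 - 26]
9. n2.wid = true  [B.tag > 4]
10. n2.val = 28  [B.tag + 23]
11. n7.tag = -4  [B₀.val * -1 + 24]
12. n8.pre = "zk"  ["zk"]
13. n8.depth = 7  [B₀.tag * -2 - 1]
14. n8.lab = -4  [B₀.tag]
15. n9.fin = true  [terminal]
16. n10.sig = 22  [terminal]
17. n11.fin = true  [terminal]
18. n8.lim = 18  [len(A.pre) + 16]
19. n12.tag = 14  [A.lim * -2 + 50]
20. n13.pre = false  [terminal]
21. n14.cnt = 3  [terminal]
22. n12.wid = false  [d.cnt > 3]
23. n12.val = -2  [B.tag - 16]
24. n7.wid = false  [B₁.val > -2]
25. n7.val = 4  [B₁.val + 6]
26. n0.sig = 6  [B₁.val + h.cnt - 17]
27. n0.fin = true  [not B₁.wid]
28. n0.live = 12  [h.cnt - 7]

-4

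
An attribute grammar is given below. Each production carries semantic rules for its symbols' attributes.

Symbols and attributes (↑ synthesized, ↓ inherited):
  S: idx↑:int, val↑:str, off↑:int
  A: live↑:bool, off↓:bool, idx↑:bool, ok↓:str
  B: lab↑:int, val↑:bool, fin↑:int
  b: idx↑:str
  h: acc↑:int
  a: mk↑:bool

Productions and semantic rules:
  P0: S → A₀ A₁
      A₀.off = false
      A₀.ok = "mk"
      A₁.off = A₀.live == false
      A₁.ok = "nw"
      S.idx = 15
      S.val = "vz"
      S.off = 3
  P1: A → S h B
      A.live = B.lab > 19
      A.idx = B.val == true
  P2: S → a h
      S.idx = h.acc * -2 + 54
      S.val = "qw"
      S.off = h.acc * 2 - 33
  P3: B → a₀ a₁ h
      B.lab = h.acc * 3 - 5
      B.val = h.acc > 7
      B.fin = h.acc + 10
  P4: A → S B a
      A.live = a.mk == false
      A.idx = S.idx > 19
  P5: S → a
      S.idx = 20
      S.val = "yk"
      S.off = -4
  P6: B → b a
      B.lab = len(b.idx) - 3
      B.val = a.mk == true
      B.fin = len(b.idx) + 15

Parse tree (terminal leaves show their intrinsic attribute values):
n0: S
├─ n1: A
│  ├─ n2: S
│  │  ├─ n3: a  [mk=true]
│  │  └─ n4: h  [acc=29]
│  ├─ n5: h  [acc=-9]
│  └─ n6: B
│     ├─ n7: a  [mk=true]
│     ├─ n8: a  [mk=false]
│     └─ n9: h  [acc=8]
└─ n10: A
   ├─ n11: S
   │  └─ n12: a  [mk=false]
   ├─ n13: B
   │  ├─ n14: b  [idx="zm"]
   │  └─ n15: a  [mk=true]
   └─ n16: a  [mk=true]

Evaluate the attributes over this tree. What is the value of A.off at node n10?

true

1. n1.off = false  [false]
2. n1.ok = "mk"  ["mk"]
3. n3.mk = true  [terminal]
4. n4.acc = 29  [terminal]
5. n2.idx = -4  [h.acc * -2 + 54]
6. n2.val = "qw"  ["qw"]
7. n2.off = 25  [h.acc * 2 - 33]
8. n5.acc = -9  [terminal]
9. n7.mk = true  [terminal]
10. n8.mk = false  [terminal]
11. n9.acc = 8  [terminal]
12. n6.lab = 19  [h.acc * 3 - 5]
13. n6.val = true  [h.acc > 7]
14. n6.fin = 18  [h.acc + 10]
15. n1.live = false  [B.lab > 19]
16. n1.idx = true  [B.val == true]
17. n10.off = true  [A₀.live == false]
18. n10.ok = "nw"  ["nw"]
19. n12.mk = false  [terminal]
20. n11.idx = 20  [20]
21. n11.val = "yk"  ["yk"]
22. n11.off = -4  [-4]
23. n14.idx = "zm"  [terminal]
24. n15.mk = true  [terminal]
25. n13.lab = -1  [len(b.idx) - 3]
26. n13.val = true  [a.mk == true]
27. n13.fin = 17  [len(b.idx) + 15]
28. n16.mk = true  [terminal]
29. n10.live = false  [a.mk == false]
30. n10.idx = true  [S.idx > 19]
31. n0.idx = 15  [15]
32. n0.val = "vz"  ["vz"]
33. n0.off = 3  [3]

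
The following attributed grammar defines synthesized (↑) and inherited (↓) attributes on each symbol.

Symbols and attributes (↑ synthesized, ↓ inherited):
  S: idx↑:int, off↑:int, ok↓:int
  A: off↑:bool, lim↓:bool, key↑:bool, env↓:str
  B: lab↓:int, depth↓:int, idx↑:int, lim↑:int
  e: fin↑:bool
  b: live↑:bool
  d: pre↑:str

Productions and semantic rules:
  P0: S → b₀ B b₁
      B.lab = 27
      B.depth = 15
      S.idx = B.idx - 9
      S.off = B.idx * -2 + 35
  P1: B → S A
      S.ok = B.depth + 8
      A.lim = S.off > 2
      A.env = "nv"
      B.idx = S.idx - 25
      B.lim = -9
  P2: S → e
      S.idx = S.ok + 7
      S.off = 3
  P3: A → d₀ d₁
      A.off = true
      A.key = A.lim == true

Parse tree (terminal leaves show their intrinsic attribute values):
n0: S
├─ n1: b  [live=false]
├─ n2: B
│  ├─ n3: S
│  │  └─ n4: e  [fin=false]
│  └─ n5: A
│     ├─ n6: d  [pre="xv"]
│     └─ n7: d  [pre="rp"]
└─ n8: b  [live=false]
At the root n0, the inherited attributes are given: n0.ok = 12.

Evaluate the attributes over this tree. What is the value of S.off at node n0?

1. n0.ok = 12  [given at root]
2. n1.live = false  [terminal]
3. n2.lab = 27  [27]
4. n2.depth = 15  [15]
5. n3.ok = 23  [B.depth + 8]
6. n4.fin = false  [terminal]
7. n3.idx = 30  [S.ok + 7]
8. n3.off = 3  [3]
9. n5.lim = true  [S.off > 2]
10. n5.env = "nv"  ["nv"]
11. n6.pre = "xv"  [terminal]
12. n7.pre = "rp"  [terminal]
13. n5.off = true  [true]
14. n5.key = true  [A.lim == true]
15. n2.idx = 5  [S.idx - 25]
16. n2.lim = -9  [-9]
17. n8.live = false  [terminal]
18. n0.idx = -4  [B.idx - 9]
19. n0.off = 25  [B.idx * -2 + 35]

25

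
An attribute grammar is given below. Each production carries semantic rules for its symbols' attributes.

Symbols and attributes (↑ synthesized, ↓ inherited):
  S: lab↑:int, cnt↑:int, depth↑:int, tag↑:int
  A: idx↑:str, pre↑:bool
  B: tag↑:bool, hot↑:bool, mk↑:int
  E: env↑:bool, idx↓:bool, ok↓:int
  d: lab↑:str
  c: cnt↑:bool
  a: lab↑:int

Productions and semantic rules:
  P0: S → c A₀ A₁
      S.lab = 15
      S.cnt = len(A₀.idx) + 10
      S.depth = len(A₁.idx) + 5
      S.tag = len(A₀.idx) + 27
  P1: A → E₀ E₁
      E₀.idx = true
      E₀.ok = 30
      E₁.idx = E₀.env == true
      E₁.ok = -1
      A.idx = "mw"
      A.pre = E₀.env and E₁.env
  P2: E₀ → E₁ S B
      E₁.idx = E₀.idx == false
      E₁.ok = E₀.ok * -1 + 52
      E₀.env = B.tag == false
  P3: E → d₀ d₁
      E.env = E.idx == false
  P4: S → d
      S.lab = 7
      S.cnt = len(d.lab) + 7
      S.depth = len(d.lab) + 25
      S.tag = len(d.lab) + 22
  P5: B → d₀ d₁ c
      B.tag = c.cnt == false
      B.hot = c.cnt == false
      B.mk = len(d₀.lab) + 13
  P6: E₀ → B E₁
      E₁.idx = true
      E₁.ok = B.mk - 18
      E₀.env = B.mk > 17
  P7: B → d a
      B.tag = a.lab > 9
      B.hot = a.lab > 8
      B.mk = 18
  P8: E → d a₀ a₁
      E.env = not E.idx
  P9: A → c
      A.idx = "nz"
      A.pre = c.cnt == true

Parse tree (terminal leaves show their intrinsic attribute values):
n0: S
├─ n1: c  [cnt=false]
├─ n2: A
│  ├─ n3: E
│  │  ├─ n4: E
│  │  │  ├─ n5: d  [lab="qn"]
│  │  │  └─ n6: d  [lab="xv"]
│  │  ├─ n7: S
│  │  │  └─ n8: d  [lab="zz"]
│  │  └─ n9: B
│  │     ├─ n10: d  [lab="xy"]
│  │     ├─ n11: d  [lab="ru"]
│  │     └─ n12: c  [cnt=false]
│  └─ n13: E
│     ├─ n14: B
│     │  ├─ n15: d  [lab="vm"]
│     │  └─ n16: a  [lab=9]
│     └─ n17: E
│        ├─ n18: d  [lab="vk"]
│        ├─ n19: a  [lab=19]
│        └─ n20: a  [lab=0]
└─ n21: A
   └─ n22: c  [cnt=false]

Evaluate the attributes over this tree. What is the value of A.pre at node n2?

1. n1.cnt = false  [terminal]
2. n3.idx = true  [true]
3. n3.ok = 30  [30]
4. n4.idx = false  [E₀.idx == false]
5. n4.ok = 22  [E₀.ok * -1 + 52]
6. n5.lab = "qn"  [terminal]
7. n6.lab = "xv"  [terminal]
8. n4.env = true  [E.idx == false]
9. n8.lab = "zz"  [terminal]
10. n7.lab = 7  [7]
11. n7.cnt = 9  [len(d.lab) + 7]
12. n7.depth = 27  [len(d.lab) + 25]
13. n7.tag = 24  [len(d.lab) + 22]
14. n10.lab = "xy"  [terminal]
15. n11.lab = "ru"  [terminal]
16. n12.cnt = false  [terminal]
17. n9.tag = true  [c.cnt == false]
18. n9.hot = true  [c.cnt == false]
19. n9.mk = 15  [len(d₀.lab) + 13]
20. n3.env = false  [B.tag == false]
21. n13.idx = false  [E₀.env == true]
22. n13.ok = -1  [-1]
23. n15.lab = "vm"  [terminal]
24. n16.lab = 9  [terminal]
25. n14.tag = false  [a.lab > 9]
26. n14.hot = true  [a.lab > 8]
27. n14.mk = 18  [18]
28. n17.idx = true  [true]
29. n17.ok = 0  [B.mk - 18]
30. n18.lab = "vk"  [terminal]
31. n19.lab = 19  [terminal]
32. n20.lab = 0  [terminal]
33. n17.env = false  [not E.idx]
34. n13.env = true  [B.mk > 17]
35. n2.idx = "mw"  ["mw"]
36. n2.pre = false  [E₀.env and E₁.env]
37. n22.cnt = false  [terminal]
38. n21.idx = "nz"  ["nz"]
39. n21.pre = false  [c.cnt == true]
40. n0.lab = 15  [15]
41. n0.cnt = 12  [len(A₀.idx) + 10]
42. n0.depth = 7  [len(A₁.idx) + 5]
43. n0.tag = 29  [len(A₀.idx) + 27]

false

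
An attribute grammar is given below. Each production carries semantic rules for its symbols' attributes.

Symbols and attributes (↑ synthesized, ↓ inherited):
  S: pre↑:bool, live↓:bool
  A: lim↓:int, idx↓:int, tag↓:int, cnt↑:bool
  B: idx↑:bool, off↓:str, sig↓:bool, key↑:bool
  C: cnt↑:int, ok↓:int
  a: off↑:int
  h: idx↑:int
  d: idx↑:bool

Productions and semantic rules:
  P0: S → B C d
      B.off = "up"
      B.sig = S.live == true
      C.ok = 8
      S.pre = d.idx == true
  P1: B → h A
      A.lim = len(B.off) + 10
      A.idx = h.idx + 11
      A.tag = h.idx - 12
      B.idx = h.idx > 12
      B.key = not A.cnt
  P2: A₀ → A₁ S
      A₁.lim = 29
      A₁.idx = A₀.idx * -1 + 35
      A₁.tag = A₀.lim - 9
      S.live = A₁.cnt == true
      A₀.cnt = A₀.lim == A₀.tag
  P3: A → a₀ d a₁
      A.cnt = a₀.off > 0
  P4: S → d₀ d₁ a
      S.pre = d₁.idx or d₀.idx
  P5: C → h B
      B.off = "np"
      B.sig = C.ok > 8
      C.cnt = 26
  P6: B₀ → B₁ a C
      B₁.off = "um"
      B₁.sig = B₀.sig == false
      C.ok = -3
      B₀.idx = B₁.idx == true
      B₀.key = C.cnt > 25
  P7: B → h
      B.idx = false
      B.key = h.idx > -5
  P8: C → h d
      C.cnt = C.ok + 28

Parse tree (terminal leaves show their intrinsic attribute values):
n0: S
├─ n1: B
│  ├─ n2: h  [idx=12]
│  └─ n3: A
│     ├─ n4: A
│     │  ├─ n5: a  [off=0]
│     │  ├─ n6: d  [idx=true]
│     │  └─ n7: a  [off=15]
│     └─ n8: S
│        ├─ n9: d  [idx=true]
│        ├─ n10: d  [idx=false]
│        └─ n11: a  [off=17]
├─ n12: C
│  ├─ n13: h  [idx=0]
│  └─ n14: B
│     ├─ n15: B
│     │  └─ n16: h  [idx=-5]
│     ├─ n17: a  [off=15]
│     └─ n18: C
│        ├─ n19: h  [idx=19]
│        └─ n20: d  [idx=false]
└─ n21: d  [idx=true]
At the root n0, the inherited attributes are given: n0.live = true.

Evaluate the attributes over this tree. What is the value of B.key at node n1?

true

1. n0.live = true  [given at root]
2. n1.off = "up"  ["up"]
3. n1.sig = true  [S.live == true]
4. n2.idx = 12  [terminal]
5. n3.lim = 12  [len(B.off) + 10]
6. n3.idx = 23  [h.idx + 11]
7. n3.tag = 0  [h.idx - 12]
8. n4.lim = 29  [29]
9. n4.idx = 12  [A₀.idx * -1 + 35]
10. n4.tag = 3  [A₀.lim - 9]
11. n5.off = 0  [terminal]
12. n6.idx = true  [terminal]
13. n7.off = 15  [terminal]
14. n4.cnt = false  [a₀.off > 0]
15. n8.live = false  [A₁.cnt == true]
16. n9.idx = true  [terminal]
17. n10.idx = false  [terminal]
18. n11.off = 17  [terminal]
19. n8.pre = true  [d₁.idx or d₀.idx]
20. n3.cnt = false  [A₀.lim == A₀.tag]
21. n1.idx = false  [h.idx > 12]
22. n1.key = true  [not A.cnt]
23. n12.ok = 8  [8]
24. n13.idx = 0  [terminal]
25. n14.off = "np"  ["np"]
26. n14.sig = false  [C.ok > 8]
27. n15.off = "um"  ["um"]
28. n15.sig = true  [B₀.sig == false]
29. n16.idx = -5  [terminal]
30. n15.idx = false  [false]
31. n15.key = false  [h.idx > -5]
32. n17.off = 15  [terminal]
33. n18.ok = -3  [-3]
34. n19.idx = 19  [terminal]
35. n20.idx = false  [terminal]
36. n18.cnt = 25  [C.ok + 28]
37. n14.idx = false  [B₁.idx == true]
38. n14.key = false  [C.cnt > 25]
39. n12.cnt = 26  [26]
40. n21.idx = true  [terminal]
41. n0.pre = true  [d.idx == true]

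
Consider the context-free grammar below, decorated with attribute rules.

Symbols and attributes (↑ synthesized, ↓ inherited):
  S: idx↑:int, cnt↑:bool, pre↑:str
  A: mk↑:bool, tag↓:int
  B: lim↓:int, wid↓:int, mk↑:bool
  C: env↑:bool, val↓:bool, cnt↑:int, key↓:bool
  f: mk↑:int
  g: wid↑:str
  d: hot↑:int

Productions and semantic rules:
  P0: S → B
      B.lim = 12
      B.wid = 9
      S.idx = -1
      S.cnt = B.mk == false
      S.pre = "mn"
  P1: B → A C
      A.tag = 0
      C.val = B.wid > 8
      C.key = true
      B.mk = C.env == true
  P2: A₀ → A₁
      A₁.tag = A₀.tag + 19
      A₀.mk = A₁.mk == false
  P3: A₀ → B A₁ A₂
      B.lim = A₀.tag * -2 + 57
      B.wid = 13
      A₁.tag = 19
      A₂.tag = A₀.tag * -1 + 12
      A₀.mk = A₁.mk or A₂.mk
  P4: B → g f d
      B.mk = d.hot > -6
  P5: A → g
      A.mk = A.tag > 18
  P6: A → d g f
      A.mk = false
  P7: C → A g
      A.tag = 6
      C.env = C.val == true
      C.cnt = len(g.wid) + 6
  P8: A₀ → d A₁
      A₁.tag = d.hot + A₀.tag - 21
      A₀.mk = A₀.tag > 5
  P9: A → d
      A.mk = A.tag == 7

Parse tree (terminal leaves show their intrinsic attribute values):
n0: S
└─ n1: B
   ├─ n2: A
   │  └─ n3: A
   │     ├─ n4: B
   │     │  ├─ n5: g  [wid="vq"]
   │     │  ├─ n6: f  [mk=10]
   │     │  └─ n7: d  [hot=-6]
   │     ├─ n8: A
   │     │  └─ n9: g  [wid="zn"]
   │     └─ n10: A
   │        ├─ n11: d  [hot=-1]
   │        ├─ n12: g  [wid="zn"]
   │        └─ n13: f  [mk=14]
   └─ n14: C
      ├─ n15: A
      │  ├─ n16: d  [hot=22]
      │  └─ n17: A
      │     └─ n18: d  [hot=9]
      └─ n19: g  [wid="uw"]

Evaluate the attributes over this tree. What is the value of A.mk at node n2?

1. n1.lim = 12  [12]
2. n1.wid = 9  [9]
3. n2.tag = 0  [0]
4. n3.tag = 19  [A₀.tag + 19]
5. n4.lim = 19  [A₀.tag * -2 + 57]
6. n4.wid = 13  [13]
7. n5.wid = "vq"  [terminal]
8. n6.mk = 10  [terminal]
9. n7.hot = -6  [terminal]
10. n4.mk = false  [d.hot > -6]
11. n8.tag = 19  [19]
12. n9.wid = "zn"  [terminal]
13. n8.mk = true  [A.tag > 18]
14. n10.tag = -7  [A₀.tag * -1 + 12]
15. n11.hot = -1  [terminal]
16. n12.wid = "zn"  [terminal]
17. n13.mk = 14  [terminal]
18. n10.mk = false  [false]
19. n3.mk = true  [A₁.mk or A₂.mk]
20. n2.mk = false  [A₁.mk == false]
21. n14.val = true  [B.wid > 8]
22. n14.key = true  [true]
23. n15.tag = 6  [6]
24. n16.hot = 22  [terminal]
25. n17.tag = 7  [d.hot + A₀.tag - 21]
26. n18.hot = 9  [terminal]
27. n17.mk = true  [A.tag == 7]
28. n15.mk = true  [A₀.tag > 5]
29. n19.wid = "uw"  [terminal]
30. n14.env = true  [C.val == true]
31. n14.cnt = 8  [len(g.wid) + 6]
32. n1.mk = true  [C.env == true]
33. n0.idx = -1  [-1]
34. n0.cnt = false  [B.mk == false]
35. n0.pre = "mn"  ["mn"]

false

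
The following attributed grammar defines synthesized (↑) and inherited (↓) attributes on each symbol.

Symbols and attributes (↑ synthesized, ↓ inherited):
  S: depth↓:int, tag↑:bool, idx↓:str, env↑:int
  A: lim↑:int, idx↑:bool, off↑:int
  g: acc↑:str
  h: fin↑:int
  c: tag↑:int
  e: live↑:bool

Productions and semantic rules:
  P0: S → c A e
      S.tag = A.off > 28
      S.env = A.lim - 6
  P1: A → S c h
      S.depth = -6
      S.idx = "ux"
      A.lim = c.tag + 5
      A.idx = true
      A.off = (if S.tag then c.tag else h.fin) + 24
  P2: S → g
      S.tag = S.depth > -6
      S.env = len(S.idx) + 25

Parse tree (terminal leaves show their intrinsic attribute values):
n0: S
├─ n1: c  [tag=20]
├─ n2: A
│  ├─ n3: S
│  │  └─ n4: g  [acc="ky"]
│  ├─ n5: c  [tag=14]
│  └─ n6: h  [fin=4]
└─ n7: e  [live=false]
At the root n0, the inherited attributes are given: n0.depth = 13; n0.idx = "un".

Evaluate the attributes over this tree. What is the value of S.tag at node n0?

false

1. n0.depth = 13  [given at root]
2. n0.idx = "un"  [given at root]
3. n1.tag = 20  [terminal]
4. n3.depth = -6  [-6]
5. n3.idx = "ux"  ["ux"]
6. n4.acc = "ky"  [terminal]
7. n3.tag = false  [S.depth > -6]
8. n3.env = 27  [len(S.idx) + 25]
9. n5.tag = 14  [terminal]
10. n6.fin = 4  [terminal]
11. n2.lim = 19  [c.tag + 5]
12. n2.idx = true  [true]
13. n2.off = 28  [(if S.tag then c.tag else h.fin) + 24]
14. n7.live = false  [terminal]
15. n0.tag = false  [A.off > 28]
16. n0.env = 13  [A.lim - 6]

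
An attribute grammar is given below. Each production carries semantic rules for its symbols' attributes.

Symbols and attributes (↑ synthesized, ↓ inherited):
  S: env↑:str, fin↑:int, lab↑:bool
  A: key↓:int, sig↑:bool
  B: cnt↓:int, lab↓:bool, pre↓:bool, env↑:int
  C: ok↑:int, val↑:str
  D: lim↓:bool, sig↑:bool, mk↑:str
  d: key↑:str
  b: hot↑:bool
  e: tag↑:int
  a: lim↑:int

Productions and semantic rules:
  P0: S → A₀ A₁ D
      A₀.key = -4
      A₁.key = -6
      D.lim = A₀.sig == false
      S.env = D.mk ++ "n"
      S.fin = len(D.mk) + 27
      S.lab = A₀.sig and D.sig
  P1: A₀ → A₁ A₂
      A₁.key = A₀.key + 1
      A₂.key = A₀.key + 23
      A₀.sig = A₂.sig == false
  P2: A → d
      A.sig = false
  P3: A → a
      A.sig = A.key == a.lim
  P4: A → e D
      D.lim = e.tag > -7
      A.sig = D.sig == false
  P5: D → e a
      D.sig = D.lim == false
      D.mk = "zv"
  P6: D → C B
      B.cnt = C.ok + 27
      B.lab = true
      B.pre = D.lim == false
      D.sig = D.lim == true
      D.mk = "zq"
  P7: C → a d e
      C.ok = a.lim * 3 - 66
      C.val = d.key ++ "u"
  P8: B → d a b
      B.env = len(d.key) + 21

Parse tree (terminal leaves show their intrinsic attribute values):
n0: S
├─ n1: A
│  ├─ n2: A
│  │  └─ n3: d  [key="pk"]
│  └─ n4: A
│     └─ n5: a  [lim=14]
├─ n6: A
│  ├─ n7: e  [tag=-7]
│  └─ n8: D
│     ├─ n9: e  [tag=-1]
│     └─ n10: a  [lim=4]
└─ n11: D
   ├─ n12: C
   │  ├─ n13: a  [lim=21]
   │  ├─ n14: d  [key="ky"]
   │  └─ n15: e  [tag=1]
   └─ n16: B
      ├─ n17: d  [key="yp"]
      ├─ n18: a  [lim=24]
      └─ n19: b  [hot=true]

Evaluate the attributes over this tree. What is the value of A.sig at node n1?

true

1. n1.key = -4  [-4]
2. n2.key = -3  [A₀.key + 1]
3. n3.key = "pk"  [terminal]
4. n2.sig = false  [false]
5. n4.key = 19  [A₀.key + 23]
6. n5.lim = 14  [terminal]
7. n4.sig = false  [A.key == a.lim]
8. n1.sig = true  [A₂.sig == false]
9. n6.key = -6  [-6]
10. n7.tag = -7  [terminal]
11. n8.lim = false  [e.tag > -7]
12. n9.tag = -1  [terminal]
13. n10.lim = 4  [terminal]
14. n8.sig = true  [D.lim == false]
15. n8.mk = "zv"  ["zv"]
16. n6.sig = false  [D.sig == false]
17. n11.lim = false  [A₀.sig == false]
18. n13.lim = 21  [terminal]
19. n14.key = "ky"  [terminal]
20. n15.tag = 1  [terminal]
21. n12.ok = -3  [a.lim * 3 - 66]
22. n12.val = "kyu"  [d.key ++ "u"]
23. n16.cnt = 24  [C.ok + 27]
24. n16.lab = true  [true]
25. n16.pre = true  [D.lim == false]
26. n17.key = "yp"  [terminal]
27. n18.lim = 24  [terminal]
28. n19.hot = true  [terminal]
29. n16.env = 23  [len(d.key) + 21]
30. n11.sig = false  [D.lim == true]
31. n11.mk = "zq"  ["zq"]
32. n0.env = "zqn"  [D.mk ++ "n"]
33. n0.fin = 29  [len(D.mk) + 27]
34. n0.lab = false  [A₀.sig and D.sig]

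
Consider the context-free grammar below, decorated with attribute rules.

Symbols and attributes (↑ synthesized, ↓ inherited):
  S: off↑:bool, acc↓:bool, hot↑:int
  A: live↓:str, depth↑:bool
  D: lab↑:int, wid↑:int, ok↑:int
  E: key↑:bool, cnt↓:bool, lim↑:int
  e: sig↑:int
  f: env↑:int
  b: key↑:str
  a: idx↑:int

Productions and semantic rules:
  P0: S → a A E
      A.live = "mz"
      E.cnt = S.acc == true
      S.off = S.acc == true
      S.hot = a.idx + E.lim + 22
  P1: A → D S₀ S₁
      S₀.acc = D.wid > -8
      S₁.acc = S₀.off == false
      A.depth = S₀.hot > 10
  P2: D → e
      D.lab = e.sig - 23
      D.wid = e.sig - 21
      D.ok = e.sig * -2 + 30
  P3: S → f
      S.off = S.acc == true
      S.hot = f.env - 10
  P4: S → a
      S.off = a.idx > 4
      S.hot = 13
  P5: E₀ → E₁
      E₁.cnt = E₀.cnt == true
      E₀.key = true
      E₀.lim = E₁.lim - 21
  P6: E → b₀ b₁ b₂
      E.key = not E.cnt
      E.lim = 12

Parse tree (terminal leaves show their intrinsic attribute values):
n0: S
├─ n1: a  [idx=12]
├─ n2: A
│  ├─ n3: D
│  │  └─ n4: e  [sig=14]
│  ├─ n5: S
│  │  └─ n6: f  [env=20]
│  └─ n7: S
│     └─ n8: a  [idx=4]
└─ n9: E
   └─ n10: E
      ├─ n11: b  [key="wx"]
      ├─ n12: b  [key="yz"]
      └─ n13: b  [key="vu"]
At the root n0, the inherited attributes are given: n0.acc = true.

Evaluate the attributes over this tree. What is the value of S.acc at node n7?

1. n0.acc = true  [given at root]
2. n1.idx = 12  [terminal]
3. n2.live = "mz"  ["mz"]
4. n4.sig = 14  [terminal]
5. n3.lab = -9  [e.sig - 23]
6. n3.wid = -7  [e.sig - 21]
7. n3.ok = 2  [e.sig * -2 + 30]
8. n5.acc = true  [D.wid > -8]
9. n6.env = 20  [terminal]
10. n5.off = true  [S.acc == true]
11. n5.hot = 10  [f.env - 10]
12. n7.acc = false  [S₀.off == false]
13. n8.idx = 4  [terminal]
14. n7.off = false  [a.idx > 4]
15. n7.hot = 13  [13]
16. n2.depth = false  [S₀.hot > 10]
17. n9.cnt = true  [S.acc == true]
18. n10.cnt = true  [E₀.cnt == true]
19. n11.key = "wx"  [terminal]
20. n12.key = "yz"  [terminal]
21. n13.key = "vu"  [terminal]
22. n10.key = false  [not E.cnt]
23. n10.lim = 12  [12]
24. n9.key = true  [true]
25. n9.lim = -9  [E₁.lim - 21]
26. n0.off = true  [S.acc == true]
27. n0.hot = 25  [a.idx + E.lim + 22]

false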